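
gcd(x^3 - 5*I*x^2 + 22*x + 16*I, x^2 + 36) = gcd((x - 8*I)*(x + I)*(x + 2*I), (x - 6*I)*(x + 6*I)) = 1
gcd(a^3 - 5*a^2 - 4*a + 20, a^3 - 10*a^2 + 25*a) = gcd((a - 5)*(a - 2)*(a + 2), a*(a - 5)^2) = a - 5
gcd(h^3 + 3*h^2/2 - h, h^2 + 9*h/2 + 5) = h + 2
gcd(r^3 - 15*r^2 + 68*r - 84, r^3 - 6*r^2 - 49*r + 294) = r^2 - 13*r + 42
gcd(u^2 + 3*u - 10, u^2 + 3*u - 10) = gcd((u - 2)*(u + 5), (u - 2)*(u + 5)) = u^2 + 3*u - 10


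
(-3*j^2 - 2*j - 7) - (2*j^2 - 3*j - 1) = -5*j^2 + j - 6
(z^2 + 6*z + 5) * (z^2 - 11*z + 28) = z^4 - 5*z^3 - 33*z^2 + 113*z + 140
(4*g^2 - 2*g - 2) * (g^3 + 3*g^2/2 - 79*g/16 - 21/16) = 4*g^5 + 4*g^4 - 99*g^3/4 + 13*g^2/8 + 25*g/2 + 21/8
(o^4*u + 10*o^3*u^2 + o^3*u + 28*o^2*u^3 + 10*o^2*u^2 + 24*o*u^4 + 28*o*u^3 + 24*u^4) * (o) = o^5*u + 10*o^4*u^2 + o^4*u + 28*o^3*u^3 + 10*o^3*u^2 + 24*o^2*u^4 + 28*o^2*u^3 + 24*o*u^4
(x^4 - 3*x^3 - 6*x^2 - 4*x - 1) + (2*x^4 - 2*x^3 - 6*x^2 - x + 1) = 3*x^4 - 5*x^3 - 12*x^2 - 5*x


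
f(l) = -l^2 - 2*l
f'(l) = -2*l - 2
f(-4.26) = -9.63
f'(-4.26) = 6.52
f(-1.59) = 0.65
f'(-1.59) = 1.18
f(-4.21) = -9.30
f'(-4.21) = 6.42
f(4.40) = -28.16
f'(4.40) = -10.80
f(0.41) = -0.99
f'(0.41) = -2.82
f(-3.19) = -3.80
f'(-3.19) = 4.38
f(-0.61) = 0.85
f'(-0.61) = -0.78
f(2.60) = -11.96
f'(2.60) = -7.20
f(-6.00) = -24.00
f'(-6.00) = 10.00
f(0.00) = 0.00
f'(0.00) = -2.00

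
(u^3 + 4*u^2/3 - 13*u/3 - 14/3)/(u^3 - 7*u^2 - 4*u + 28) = (3*u^2 + 10*u + 7)/(3*(u^2 - 5*u - 14))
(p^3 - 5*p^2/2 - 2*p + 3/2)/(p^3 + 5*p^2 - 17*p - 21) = (p - 1/2)/(p + 7)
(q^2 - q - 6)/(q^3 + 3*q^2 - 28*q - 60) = (q - 3)/(q^2 + q - 30)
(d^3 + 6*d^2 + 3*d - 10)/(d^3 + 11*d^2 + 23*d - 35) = (d + 2)/(d + 7)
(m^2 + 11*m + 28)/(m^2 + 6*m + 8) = (m + 7)/(m + 2)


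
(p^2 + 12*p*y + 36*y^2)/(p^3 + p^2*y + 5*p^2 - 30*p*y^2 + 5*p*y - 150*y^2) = (-p - 6*y)/(-p^2 + 5*p*y - 5*p + 25*y)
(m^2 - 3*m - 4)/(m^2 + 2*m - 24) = (m + 1)/(m + 6)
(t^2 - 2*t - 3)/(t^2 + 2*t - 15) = (t + 1)/(t + 5)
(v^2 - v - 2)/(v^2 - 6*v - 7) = (v - 2)/(v - 7)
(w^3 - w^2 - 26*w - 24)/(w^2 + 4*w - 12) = (w^3 - w^2 - 26*w - 24)/(w^2 + 4*w - 12)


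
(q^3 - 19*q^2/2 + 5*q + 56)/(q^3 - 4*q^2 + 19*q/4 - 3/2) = 2*(2*q^3 - 19*q^2 + 10*q + 112)/(4*q^3 - 16*q^2 + 19*q - 6)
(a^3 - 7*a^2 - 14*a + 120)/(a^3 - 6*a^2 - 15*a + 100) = (a - 6)/(a - 5)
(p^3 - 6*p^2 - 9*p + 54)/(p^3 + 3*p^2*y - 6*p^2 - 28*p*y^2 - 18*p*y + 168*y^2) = (9 - p^2)/(-p^2 - 3*p*y + 28*y^2)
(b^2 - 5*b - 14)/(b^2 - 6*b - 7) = (b + 2)/(b + 1)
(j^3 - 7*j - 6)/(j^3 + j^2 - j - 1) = (j^2 - j - 6)/(j^2 - 1)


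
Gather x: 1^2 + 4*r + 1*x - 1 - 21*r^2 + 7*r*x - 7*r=-21*r^2 - 3*r + x*(7*r + 1)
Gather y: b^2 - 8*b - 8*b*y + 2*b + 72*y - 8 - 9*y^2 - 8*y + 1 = b^2 - 6*b - 9*y^2 + y*(64 - 8*b) - 7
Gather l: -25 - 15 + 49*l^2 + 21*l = 49*l^2 + 21*l - 40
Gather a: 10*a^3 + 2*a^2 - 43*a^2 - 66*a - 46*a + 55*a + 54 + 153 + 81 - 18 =10*a^3 - 41*a^2 - 57*a + 270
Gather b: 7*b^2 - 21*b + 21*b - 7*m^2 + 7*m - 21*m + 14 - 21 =7*b^2 - 7*m^2 - 14*m - 7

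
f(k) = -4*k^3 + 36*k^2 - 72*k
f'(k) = -12*k^2 + 72*k - 72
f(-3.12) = 696.56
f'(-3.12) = -413.45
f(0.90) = -38.56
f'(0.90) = -16.92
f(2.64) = -12.77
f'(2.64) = 34.44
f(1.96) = -32.94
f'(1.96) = 23.02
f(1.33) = -41.49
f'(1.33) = 2.53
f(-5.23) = 1933.49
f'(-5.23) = -776.79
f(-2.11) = 349.77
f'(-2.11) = -277.35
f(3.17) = 6.10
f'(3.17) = 35.65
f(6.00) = 0.00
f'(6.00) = -72.00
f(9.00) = -648.00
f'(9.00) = -396.00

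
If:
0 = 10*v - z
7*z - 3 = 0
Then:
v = 3/70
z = 3/7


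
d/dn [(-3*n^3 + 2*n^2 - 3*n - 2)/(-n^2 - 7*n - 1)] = (3*n^4 + 42*n^3 - 8*n^2 - 8*n - 11)/(n^4 + 14*n^3 + 51*n^2 + 14*n + 1)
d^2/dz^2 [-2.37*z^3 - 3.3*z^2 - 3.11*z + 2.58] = -14.22*z - 6.6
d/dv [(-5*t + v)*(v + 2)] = -5*t + 2*v + 2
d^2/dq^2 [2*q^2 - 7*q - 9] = 4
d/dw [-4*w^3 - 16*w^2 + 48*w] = -12*w^2 - 32*w + 48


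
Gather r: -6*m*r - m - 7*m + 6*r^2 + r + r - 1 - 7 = -8*m + 6*r^2 + r*(2 - 6*m) - 8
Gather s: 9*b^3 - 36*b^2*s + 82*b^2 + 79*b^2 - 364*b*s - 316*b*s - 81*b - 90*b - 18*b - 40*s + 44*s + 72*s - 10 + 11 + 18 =9*b^3 + 161*b^2 - 189*b + s*(-36*b^2 - 680*b + 76) + 19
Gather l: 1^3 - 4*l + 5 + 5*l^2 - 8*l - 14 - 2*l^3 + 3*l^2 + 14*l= -2*l^3 + 8*l^2 + 2*l - 8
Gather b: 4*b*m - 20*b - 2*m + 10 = b*(4*m - 20) - 2*m + 10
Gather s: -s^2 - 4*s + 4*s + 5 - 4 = 1 - s^2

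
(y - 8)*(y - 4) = y^2 - 12*y + 32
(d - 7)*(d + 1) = d^2 - 6*d - 7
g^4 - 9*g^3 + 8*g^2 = g^2*(g - 8)*(g - 1)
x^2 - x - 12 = (x - 4)*(x + 3)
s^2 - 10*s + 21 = (s - 7)*(s - 3)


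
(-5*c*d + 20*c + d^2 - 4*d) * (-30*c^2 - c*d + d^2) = 150*c^3*d - 600*c^3 - 25*c^2*d^2 + 100*c^2*d - 6*c*d^3 + 24*c*d^2 + d^4 - 4*d^3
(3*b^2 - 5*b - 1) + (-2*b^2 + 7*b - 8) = b^2 + 2*b - 9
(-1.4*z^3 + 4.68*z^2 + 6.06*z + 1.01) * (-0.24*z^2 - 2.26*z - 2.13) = 0.336*z^5 + 2.0408*z^4 - 9.0492*z^3 - 23.9064*z^2 - 15.1904*z - 2.1513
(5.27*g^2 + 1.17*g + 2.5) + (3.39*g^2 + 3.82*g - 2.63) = 8.66*g^2 + 4.99*g - 0.13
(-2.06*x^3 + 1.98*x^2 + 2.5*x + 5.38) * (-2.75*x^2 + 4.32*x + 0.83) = 5.665*x^5 - 14.3442*x^4 - 0.0311999999999983*x^3 - 2.3516*x^2 + 25.3166*x + 4.4654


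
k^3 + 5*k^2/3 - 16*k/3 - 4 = (k - 2)*(k + 2/3)*(k + 3)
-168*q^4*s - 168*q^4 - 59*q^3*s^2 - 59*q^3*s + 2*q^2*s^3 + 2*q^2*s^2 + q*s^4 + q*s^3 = (-8*q + s)*(3*q + s)*(7*q + s)*(q*s + q)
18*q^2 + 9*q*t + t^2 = (3*q + t)*(6*q + t)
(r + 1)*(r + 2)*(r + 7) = r^3 + 10*r^2 + 23*r + 14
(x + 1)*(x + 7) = x^2 + 8*x + 7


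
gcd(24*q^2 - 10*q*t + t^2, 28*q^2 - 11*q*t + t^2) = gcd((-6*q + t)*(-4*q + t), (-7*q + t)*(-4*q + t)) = 4*q - t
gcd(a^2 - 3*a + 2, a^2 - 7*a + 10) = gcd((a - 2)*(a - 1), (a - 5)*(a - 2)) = a - 2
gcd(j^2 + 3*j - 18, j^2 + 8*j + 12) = j + 6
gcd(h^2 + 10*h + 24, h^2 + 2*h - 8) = h + 4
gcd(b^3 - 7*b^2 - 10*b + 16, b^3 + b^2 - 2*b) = b^2 + b - 2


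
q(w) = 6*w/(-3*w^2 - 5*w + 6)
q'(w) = 6*w*(6*w + 5)/(-3*w^2 - 5*w + 6)^2 + 6/(-3*w^2 - 5*w + 6)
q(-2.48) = 290.62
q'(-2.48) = 55964.36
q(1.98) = -0.76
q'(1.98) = 0.43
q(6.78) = -0.25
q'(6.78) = 0.03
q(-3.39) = 1.76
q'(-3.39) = 1.83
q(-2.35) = -11.92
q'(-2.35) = 96.84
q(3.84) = -0.40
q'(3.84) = 0.09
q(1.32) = -1.36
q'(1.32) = 1.98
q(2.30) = -0.65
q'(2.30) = 0.29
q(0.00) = 0.00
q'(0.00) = 1.00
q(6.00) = -0.27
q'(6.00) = 0.04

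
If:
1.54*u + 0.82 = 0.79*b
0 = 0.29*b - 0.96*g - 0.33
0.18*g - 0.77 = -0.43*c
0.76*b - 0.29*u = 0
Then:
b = -0.25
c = 1.97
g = -0.42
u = -0.66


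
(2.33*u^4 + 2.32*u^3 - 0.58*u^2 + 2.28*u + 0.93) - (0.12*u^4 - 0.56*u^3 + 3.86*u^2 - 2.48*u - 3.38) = 2.21*u^4 + 2.88*u^3 - 4.44*u^2 + 4.76*u + 4.31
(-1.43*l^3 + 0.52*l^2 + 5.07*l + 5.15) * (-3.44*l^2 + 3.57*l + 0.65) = 4.9192*l^5 - 6.8939*l^4 - 16.5139*l^3 + 0.721900000000002*l^2 + 21.681*l + 3.3475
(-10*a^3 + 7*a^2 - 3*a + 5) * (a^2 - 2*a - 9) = -10*a^5 + 27*a^4 + 73*a^3 - 52*a^2 + 17*a - 45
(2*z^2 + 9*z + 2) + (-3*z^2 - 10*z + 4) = -z^2 - z + 6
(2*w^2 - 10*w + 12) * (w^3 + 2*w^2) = 2*w^5 - 6*w^4 - 8*w^3 + 24*w^2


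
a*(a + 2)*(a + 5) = a^3 + 7*a^2 + 10*a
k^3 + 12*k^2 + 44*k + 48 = (k + 2)*(k + 4)*(k + 6)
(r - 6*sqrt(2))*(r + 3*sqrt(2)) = r^2 - 3*sqrt(2)*r - 36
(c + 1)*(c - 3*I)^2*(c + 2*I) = c^4 + c^3 - 4*I*c^3 + 3*c^2 - 4*I*c^2 + 3*c - 18*I*c - 18*I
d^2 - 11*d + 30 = (d - 6)*(d - 5)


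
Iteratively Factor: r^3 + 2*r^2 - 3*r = (r - 1)*(r^2 + 3*r) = r*(r - 1)*(r + 3)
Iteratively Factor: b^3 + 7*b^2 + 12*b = (b)*(b^2 + 7*b + 12) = b*(b + 4)*(b + 3)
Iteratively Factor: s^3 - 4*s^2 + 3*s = (s - 1)*(s^2 - 3*s) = (s - 3)*(s - 1)*(s)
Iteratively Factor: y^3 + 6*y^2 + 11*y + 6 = (y + 1)*(y^2 + 5*y + 6) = (y + 1)*(y + 3)*(y + 2)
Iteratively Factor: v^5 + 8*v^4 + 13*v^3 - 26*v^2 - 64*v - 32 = (v + 4)*(v^4 + 4*v^3 - 3*v^2 - 14*v - 8) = (v + 1)*(v + 4)*(v^3 + 3*v^2 - 6*v - 8) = (v + 1)*(v + 4)^2*(v^2 - v - 2) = (v + 1)^2*(v + 4)^2*(v - 2)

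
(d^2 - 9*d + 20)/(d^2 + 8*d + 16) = (d^2 - 9*d + 20)/(d^2 + 8*d + 16)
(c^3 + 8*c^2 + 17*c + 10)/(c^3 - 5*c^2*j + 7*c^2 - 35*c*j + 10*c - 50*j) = (c + 1)/(c - 5*j)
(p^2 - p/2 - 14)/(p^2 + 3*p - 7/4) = 2*(p - 4)/(2*p - 1)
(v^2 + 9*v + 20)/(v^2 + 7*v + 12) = (v + 5)/(v + 3)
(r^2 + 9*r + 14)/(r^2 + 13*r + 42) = (r + 2)/(r + 6)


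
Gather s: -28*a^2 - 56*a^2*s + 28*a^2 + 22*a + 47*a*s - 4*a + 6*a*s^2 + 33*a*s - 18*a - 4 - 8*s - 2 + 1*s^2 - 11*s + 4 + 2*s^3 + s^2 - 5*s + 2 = 2*s^3 + s^2*(6*a + 2) + s*(-56*a^2 + 80*a - 24)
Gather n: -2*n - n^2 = -n^2 - 2*n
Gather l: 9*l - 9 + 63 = 9*l + 54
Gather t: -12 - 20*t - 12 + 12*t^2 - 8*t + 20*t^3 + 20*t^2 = 20*t^3 + 32*t^2 - 28*t - 24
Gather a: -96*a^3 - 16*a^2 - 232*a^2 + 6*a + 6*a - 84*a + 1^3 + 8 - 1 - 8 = -96*a^3 - 248*a^2 - 72*a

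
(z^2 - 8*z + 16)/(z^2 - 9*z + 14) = (z^2 - 8*z + 16)/(z^2 - 9*z + 14)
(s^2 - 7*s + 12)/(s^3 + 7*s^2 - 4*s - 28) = (s^2 - 7*s + 12)/(s^3 + 7*s^2 - 4*s - 28)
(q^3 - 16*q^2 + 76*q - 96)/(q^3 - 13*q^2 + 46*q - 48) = (q - 6)/(q - 3)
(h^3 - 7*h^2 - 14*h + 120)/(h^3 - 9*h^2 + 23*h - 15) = (h^2 - 2*h - 24)/(h^2 - 4*h + 3)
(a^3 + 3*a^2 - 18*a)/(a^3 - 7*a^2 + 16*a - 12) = a*(a + 6)/(a^2 - 4*a + 4)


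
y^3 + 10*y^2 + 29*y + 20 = (y + 1)*(y + 4)*(y + 5)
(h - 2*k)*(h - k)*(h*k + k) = h^3*k - 3*h^2*k^2 + h^2*k + 2*h*k^3 - 3*h*k^2 + 2*k^3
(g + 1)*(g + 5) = g^2 + 6*g + 5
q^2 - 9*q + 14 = (q - 7)*(q - 2)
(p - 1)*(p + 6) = p^2 + 5*p - 6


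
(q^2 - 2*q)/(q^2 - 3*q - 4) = q*(2 - q)/(-q^2 + 3*q + 4)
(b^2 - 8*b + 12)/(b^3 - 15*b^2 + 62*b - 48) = (b - 2)/(b^2 - 9*b + 8)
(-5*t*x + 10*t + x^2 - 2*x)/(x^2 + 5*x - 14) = (-5*t + x)/(x + 7)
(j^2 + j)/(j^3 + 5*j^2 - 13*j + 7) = j*(j + 1)/(j^3 + 5*j^2 - 13*j + 7)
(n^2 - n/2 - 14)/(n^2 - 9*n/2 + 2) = (2*n + 7)/(2*n - 1)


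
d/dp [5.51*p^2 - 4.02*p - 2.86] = 11.02*p - 4.02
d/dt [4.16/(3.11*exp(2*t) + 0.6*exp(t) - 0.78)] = (-25.8752*exp(t) - 2.496)*exp(t)/(3.11*exp(2*t) + 0.6*exp(t) - 0.78)^2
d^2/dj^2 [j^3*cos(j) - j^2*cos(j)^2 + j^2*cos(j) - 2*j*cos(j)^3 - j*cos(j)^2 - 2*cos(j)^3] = -j^3*cos(j) - 6*j^2*sin(j) - j^2*cos(j) + 2*j^2*cos(2*j) - 4*j*sin(j) + 4*j*sin(2*j) + 15*j*cos(j)/2 + 2*j*cos(2*j) + 9*j*cos(3*j)/2 + 3*sin(j) + 2*sin(2*j) + 3*sin(3*j) + 7*cos(j)/2 - cos(2*j) + 9*cos(3*j)/2 - 1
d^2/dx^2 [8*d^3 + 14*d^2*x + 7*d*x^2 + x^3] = 14*d + 6*x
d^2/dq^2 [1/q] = 2/q^3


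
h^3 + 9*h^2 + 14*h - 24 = (h - 1)*(h + 4)*(h + 6)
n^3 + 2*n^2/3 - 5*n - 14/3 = (n - 7/3)*(n + 1)*(n + 2)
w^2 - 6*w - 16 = (w - 8)*(w + 2)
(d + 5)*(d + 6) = d^2 + 11*d + 30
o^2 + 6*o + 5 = (o + 1)*(o + 5)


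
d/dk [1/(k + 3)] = -1/(k + 3)^2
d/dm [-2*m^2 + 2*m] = 2 - 4*m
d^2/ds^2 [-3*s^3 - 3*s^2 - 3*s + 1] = -18*s - 6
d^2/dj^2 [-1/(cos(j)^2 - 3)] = 2*(2*sin(j)^4 - 7*sin(j)^2 + 2)/(cos(j)^2 - 3)^3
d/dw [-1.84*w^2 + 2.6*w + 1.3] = 2.6 - 3.68*w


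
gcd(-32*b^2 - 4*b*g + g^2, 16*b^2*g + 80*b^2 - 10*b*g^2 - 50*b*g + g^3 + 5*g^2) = 8*b - g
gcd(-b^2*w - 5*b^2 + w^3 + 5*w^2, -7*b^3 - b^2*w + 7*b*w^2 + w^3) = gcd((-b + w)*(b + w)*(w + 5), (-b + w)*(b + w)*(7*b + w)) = -b^2 + w^2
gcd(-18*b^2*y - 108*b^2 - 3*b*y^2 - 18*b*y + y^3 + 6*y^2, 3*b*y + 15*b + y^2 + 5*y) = 3*b + y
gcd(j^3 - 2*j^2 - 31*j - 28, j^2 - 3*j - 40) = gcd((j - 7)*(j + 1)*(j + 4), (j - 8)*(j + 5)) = 1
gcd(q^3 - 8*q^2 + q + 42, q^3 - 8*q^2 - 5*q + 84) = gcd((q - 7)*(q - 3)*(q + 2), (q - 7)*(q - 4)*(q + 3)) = q - 7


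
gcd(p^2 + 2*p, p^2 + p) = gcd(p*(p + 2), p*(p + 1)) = p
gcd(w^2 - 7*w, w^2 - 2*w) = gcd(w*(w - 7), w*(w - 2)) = w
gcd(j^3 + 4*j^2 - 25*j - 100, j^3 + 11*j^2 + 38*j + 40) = j^2 + 9*j + 20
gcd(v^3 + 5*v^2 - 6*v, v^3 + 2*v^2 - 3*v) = v^2 - v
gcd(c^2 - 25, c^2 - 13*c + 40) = c - 5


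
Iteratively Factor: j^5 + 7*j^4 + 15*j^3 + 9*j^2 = (j + 3)*(j^4 + 4*j^3 + 3*j^2) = (j + 1)*(j + 3)*(j^3 + 3*j^2) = j*(j + 1)*(j + 3)*(j^2 + 3*j) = j^2*(j + 1)*(j + 3)*(j + 3)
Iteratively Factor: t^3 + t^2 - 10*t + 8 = (t + 4)*(t^2 - 3*t + 2) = (t - 2)*(t + 4)*(t - 1)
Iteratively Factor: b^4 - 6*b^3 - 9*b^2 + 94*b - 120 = (b - 3)*(b^3 - 3*b^2 - 18*b + 40) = (b - 3)*(b - 2)*(b^2 - b - 20) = (b - 3)*(b - 2)*(b + 4)*(b - 5)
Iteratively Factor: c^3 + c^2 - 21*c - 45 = (c + 3)*(c^2 - 2*c - 15) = (c + 3)^2*(c - 5)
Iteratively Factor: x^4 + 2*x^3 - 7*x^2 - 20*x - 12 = (x + 2)*(x^3 - 7*x - 6) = (x - 3)*(x + 2)*(x^2 + 3*x + 2) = (x - 3)*(x + 1)*(x + 2)*(x + 2)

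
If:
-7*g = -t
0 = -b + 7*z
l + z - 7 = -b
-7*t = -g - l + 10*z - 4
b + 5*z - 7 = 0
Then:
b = 49/12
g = 1/96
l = 7/3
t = 7/96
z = 7/12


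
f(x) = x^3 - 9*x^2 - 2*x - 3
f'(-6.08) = 218.34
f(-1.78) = -33.60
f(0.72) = -8.73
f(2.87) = -59.23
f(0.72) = -8.73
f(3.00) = -63.00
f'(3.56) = -28.06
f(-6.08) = -548.29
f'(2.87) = -28.95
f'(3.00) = -29.00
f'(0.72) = -13.40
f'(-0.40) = 5.68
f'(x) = 3*x^2 - 18*x - 2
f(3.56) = -79.06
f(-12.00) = -3003.00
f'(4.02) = -25.88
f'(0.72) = -13.40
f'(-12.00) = 646.00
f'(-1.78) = 39.55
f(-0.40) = -3.70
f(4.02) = -91.52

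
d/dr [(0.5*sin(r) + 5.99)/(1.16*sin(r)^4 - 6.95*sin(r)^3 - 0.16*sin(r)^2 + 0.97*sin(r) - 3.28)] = (-1.74*sin(r)^4 - 20.8436*sin(r)^3 + 124.9715*sin(r)^2 + 1.9168*sin(r) - 7.4503)*cos(r)/(1.3456*sin(r)^8 - 16.124*sin(r)^7 + 47.9313*sin(r)^6 + 4.4744*sin(r)^5 - 21.067*sin(r)^4 + 45.2816*sin(r)^3 + 1.9905*sin(r)^2 - 6.3632*sin(r) + 10.7584)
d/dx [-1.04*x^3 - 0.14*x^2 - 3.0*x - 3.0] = -3.12*x^2 - 0.28*x - 3.0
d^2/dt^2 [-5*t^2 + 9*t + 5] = -10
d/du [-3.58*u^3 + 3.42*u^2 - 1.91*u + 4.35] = -10.74*u^2 + 6.84*u - 1.91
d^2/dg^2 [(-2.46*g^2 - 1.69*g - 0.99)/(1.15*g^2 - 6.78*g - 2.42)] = (3.5527136788005e-15*g^4 - 42.83129*g^3 - 48.93273*g^2 + 18.09456*g - 69.883572)/(1.520875*g^6 - 26.89965*g^5 + 148.98963*g^4 - 198.453312*g^3 - 313.526004*g^2 - 119.119176*g - 14.172488)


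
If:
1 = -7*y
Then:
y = -1/7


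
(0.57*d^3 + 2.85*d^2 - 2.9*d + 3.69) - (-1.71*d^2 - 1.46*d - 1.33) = 0.57*d^3 + 4.56*d^2 - 1.44*d + 5.02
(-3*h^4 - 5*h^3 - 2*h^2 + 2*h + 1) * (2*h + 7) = -6*h^5 - 31*h^4 - 39*h^3 - 10*h^2 + 16*h + 7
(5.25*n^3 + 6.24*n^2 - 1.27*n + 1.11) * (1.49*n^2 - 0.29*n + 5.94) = 7.8225*n^5 + 7.7751*n^4 + 27.4831*n^3 + 39.0878*n^2 - 7.8657*n + 6.5934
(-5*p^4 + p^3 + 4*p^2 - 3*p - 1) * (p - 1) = -5*p^5 + 6*p^4 + 3*p^3 - 7*p^2 + 2*p + 1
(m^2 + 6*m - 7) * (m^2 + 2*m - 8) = m^4 + 8*m^3 - 3*m^2 - 62*m + 56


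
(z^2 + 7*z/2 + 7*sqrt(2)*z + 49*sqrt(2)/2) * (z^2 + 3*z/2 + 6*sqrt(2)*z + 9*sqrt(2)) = z^4 + 5*z^3 + 13*sqrt(2)*z^3 + 357*z^2/4 + 65*sqrt(2)*z^2 + 273*sqrt(2)*z/4 + 420*z + 441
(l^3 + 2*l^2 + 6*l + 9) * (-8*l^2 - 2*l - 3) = -8*l^5 - 18*l^4 - 55*l^3 - 90*l^2 - 36*l - 27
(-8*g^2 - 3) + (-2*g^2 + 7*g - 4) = -10*g^2 + 7*g - 7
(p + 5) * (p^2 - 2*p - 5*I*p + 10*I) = p^3 + 3*p^2 - 5*I*p^2 - 10*p - 15*I*p + 50*I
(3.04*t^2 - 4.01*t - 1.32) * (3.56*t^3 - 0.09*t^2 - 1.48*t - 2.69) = 10.8224*t^5 - 14.5492*t^4 - 8.8375*t^3 - 2.124*t^2 + 12.7405*t + 3.5508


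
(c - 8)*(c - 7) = c^2 - 15*c + 56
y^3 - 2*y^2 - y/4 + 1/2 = (y - 2)*(y - 1/2)*(y + 1/2)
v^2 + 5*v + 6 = (v + 2)*(v + 3)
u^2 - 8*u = u*(u - 8)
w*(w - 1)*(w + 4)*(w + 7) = w^4 + 10*w^3 + 17*w^2 - 28*w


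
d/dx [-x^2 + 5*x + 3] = 5 - 2*x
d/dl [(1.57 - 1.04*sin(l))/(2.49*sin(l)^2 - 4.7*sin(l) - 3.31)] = (2.5896*sin(l)^2 - 7.8186*sin(l) + 10.8214)*cos(l)/(6.2001*sin(l)^4 - 23.406*sin(l)^3 + 5.6062*sin(l)^2 + 31.114*sin(l) + 10.9561)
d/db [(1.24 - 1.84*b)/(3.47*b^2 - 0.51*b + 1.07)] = (6.3848*b^2 - 8.6056*b - 1.3364)/(12.0409*b^4 - 3.5394*b^3 + 7.6859*b^2 - 1.0914*b + 1.1449)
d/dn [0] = 0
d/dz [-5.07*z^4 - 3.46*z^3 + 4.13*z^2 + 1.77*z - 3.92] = -20.28*z^3 - 10.38*z^2 + 8.26*z + 1.77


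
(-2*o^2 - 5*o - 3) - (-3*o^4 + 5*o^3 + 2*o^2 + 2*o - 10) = 3*o^4 - 5*o^3 - 4*o^2 - 7*o + 7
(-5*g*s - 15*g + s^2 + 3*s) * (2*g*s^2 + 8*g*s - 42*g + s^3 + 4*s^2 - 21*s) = -10*g^2*s^3 - 70*g^2*s^2 + 90*g^2*s + 630*g^2 - 3*g*s^4 - 21*g*s^3 + 27*g*s^2 + 189*g*s + s^5 + 7*s^4 - 9*s^3 - 63*s^2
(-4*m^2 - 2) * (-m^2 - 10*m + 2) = 4*m^4 + 40*m^3 - 6*m^2 + 20*m - 4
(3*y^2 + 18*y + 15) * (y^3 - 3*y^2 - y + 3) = 3*y^5 + 9*y^4 - 42*y^3 - 54*y^2 + 39*y + 45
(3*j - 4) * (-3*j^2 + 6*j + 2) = -9*j^3 + 30*j^2 - 18*j - 8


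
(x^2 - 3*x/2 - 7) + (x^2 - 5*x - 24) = 2*x^2 - 13*x/2 - 31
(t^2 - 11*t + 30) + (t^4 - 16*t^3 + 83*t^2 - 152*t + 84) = t^4 - 16*t^3 + 84*t^2 - 163*t + 114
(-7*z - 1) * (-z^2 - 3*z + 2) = 7*z^3 + 22*z^2 - 11*z - 2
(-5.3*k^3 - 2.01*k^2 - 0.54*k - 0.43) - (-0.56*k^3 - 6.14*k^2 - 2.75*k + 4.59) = -4.74*k^3 + 4.13*k^2 + 2.21*k - 5.02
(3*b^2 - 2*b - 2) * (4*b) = 12*b^3 - 8*b^2 - 8*b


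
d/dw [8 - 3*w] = -3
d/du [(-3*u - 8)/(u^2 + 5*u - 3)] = (3*u^2 + 16*u + 49)/(u^4 + 10*u^3 + 19*u^2 - 30*u + 9)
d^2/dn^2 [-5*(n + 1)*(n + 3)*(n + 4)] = -30*n - 80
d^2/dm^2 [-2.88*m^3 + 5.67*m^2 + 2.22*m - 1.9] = 11.34 - 17.28*m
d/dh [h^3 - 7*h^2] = h*(3*h - 14)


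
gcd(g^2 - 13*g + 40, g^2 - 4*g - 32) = g - 8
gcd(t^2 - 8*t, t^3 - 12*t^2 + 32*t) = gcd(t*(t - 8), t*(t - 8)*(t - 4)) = t^2 - 8*t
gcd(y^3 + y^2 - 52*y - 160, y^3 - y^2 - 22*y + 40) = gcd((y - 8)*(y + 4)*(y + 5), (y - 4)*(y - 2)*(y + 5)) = y + 5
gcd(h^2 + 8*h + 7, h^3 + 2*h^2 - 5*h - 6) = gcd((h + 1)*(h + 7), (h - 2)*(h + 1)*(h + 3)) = h + 1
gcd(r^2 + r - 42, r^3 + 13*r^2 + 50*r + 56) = r + 7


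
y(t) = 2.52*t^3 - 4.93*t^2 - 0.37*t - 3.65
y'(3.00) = 38.09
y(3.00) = 18.91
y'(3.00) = 38.09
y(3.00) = 18.91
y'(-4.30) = 181.81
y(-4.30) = -293.57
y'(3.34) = 51.03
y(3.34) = 34.01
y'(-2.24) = 59.65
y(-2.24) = -55.88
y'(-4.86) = 226.11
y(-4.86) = -407.57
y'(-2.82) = 87.56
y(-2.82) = -98.32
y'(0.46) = -3.31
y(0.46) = -4.62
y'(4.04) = 83.19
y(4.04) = 80.56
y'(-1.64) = 36.13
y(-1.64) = -27.42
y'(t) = 7.56*t^2 - 9.86*t - 0.37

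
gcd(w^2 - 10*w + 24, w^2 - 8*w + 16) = w - 4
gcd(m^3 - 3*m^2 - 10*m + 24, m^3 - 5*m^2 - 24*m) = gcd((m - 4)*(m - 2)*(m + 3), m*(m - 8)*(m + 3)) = m + 3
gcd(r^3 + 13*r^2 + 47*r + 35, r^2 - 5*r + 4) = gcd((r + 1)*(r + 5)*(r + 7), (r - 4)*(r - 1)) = 1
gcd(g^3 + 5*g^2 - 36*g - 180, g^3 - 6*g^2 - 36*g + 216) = g^2 - 36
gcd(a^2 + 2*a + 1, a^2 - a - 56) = 1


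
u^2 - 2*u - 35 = (u - 7)*(u + 5)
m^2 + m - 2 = (m - 1)*(m + 2)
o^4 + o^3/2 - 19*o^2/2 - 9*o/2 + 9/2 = (o - 3)*(o - 1/2)*(o + 1)*(o + 3)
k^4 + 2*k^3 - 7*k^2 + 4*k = k*(k - 1)^2*(k + 4)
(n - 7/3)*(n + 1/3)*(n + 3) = n^3 + n^2 - 61*n/9 - 7/3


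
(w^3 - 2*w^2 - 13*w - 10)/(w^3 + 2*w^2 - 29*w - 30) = (w + 2)/(w + 6)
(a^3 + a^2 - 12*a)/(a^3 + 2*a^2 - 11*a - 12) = a/(a + 1)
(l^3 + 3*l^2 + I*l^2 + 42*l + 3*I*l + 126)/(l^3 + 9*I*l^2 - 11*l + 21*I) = (l^2 + l*(3 - 6*I) - 18*I)/(l^2 + 2*I*l + 3)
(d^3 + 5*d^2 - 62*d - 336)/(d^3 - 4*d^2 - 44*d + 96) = (d + 7)/(d - 2)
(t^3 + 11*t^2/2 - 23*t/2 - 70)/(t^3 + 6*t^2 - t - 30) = (t^2 + t/2 - 14)/(t^2 + t - 6)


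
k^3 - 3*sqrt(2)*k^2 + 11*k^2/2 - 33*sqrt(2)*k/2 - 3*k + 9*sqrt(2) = (k - 1/2)*(k + 6)*(k - 3*sqrt(2))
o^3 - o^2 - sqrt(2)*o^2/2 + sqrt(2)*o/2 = o*(o - 1)*(o - sqrt(2)/2)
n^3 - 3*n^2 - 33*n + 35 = (n - 7)*(n - 1)*(n + 5)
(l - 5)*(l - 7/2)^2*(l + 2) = l^4 - 10*l^3 + 93*l^2/4 + 133*l/4 - 245/2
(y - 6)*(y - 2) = y^2 - 8*y + 12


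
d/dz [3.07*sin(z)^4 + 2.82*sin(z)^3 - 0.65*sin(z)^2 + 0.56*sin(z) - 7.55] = (12.28*sin(z)^3 + 8.46*sin(z)^2 - 1.3*sin(z) + 0.56)*cos(z)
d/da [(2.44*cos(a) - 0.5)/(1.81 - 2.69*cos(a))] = -3.0714*sin(a)/(2.69*cos(a) - 1.81)^2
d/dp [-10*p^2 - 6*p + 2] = -20*p - 6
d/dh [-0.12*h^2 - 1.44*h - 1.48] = -0.24*h - 1.44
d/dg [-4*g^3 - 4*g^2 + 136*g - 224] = -12*g^2 - 8*g + 136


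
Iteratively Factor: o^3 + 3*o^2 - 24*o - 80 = (o + 4)*(o^2 - o - 20) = (o - 5)*(o + 4)*(o + 4)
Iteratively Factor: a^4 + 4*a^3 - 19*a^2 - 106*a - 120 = (a + 4)*(a^3 - 19*a - 30) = (a - 5)*(a + 4)*(a^2 + 5*a + 6) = (a - 5)*(a + 3)*(a + 4)*(a + 2)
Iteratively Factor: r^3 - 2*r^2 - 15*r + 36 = (r - 3)*(r^2 + r - 12) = (r - 3)^2*(r + 4)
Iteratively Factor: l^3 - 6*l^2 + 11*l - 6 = (l - 1)*(l^2 - 5*l + 6) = (l - 2)*(l - 1)*(l - 3)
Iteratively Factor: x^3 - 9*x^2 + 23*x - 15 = (x - 5)*(x^2 - 4*x + 3) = (x - 5)*(x - 1)*(x - 3)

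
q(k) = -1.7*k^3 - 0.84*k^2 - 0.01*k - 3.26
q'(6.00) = -193.69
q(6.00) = -400.76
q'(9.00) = -428.23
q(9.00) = -1310.69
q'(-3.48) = -55.93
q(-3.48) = 58.25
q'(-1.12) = -4.53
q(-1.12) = -1.91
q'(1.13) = -8.42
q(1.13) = -6.80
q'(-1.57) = -9.94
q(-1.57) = 1.26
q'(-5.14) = -126.11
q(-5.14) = 205.45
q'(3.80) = -80.04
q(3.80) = -108.71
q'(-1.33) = -6.80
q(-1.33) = -0.73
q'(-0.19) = 0.13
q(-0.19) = -3.28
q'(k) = -5.1*k^2 - 1.68*k - 0.01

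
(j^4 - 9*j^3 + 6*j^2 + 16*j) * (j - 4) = j^5 - 13*j^4 + 42*j^3 - 8*j^2 - 64*j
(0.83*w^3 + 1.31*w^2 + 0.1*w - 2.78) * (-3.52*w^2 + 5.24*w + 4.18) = -2.9216*w^5 - 0.262*w^4 + 9.9818*w^3 + 15.7854*w^2 - 14.1492*w - 11.6204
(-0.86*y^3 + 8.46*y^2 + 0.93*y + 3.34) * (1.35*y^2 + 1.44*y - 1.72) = -1.161*y^5 + 10.1826*y^4 + 14.9171*y^3 - 8.703*y^2 + 3.21*y - 5.7448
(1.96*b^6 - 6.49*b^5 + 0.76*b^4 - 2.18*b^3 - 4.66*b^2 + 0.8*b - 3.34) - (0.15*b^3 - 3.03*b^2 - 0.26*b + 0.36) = 1.96*b^6 - 6.49*b^5 + 0.76*b^4 - 2.33*b^3 - 1.63*b^2 + 1.06*b - 3.7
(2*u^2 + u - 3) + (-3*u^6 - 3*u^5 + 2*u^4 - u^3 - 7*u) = -3*u^6 - 3*u^5 + 2*u^4 - u^3 + 2*u^2 - 6*u - 3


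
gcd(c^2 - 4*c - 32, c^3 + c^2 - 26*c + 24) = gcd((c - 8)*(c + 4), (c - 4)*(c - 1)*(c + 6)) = 1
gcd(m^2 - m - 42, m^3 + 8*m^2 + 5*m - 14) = 1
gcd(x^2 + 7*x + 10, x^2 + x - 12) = 1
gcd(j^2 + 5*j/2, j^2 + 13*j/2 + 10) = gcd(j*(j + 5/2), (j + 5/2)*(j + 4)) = j + 5/2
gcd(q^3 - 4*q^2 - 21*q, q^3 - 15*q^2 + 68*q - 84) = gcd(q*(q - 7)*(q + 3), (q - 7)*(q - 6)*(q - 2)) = q - 7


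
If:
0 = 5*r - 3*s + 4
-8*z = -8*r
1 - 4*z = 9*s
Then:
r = -11/19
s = 7/19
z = -11/19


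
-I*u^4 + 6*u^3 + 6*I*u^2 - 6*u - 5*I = (u - 1)*(u + I)*(u + 5*I)*(-I*u - I)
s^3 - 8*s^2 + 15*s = s*(s - 5)*(s - 3)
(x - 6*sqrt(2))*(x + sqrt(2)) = x^2 - 5*sqrt(2)*x - 12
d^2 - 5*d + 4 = (d - 4)*(d - 1)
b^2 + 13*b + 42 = (b + 6)*(b + 7)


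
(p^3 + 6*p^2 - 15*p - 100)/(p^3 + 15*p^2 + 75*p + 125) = (p - 4)/(p + 5)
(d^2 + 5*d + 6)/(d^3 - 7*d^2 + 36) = (d + 3)/(d^2 - 9*d + 18)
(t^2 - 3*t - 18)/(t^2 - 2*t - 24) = (t + 3)/(t + 4)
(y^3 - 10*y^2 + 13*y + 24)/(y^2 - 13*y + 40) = (y^2 - 2*y - 3)/(y - 5)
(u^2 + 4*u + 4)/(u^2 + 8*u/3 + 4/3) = 3*(u + 2)/(3*u + 2)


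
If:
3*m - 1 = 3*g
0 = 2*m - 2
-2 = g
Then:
No Solution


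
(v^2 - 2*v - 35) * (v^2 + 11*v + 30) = v^4 + 9*v^3 - 27*v^2 - 445*v - 1050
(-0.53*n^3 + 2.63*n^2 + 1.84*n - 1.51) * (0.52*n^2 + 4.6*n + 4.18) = -0.2756*n^5 - 1.0704*n^4 + 10.8394*n^3 + 18.6722*n^2 + 0.7452*n - 6.3118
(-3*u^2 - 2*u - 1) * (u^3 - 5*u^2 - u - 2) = -3*u^5 + 13*u^4 + 12*u^3 + 13*u^2 + 5*u + 2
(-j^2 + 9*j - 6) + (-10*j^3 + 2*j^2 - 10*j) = -10*j^3 + j^2 - j - 6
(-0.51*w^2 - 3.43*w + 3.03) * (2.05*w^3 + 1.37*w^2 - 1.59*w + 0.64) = -1.0455*w^5 - 7.7302*w^4 + 2.3233*w^3 + 9.2784*w^2 - 7.0129*w + 1.9392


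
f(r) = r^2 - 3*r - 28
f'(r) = 2*r - 3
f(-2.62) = -13.28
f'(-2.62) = -8.24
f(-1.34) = -22.18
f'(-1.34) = -5.68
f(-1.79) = -19.43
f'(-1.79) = -6.58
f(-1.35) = -22.13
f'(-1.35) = -5.70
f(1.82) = -30.15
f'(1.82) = 0.64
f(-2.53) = -14.01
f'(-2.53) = -8.06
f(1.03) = -30.03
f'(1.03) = -0.94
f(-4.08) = 0.89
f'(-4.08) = -11.16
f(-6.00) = 26.00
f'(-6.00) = -15.00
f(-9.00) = 80.00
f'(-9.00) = -21.00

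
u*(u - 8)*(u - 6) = u^3 - 14*u^2 + 48*u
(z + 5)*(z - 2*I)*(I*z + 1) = I*z^3 + 3*z^2 + 5*I*z^2 + 15*z - 2*I*z - 10*I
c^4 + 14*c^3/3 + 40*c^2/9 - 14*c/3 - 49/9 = (c - 1)*(c + 1)*(c + 7/3)^2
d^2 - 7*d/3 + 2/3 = (d - 2)*(d - 1/3)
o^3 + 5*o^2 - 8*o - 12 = (o - 2)*(o + 1)*(o + 6)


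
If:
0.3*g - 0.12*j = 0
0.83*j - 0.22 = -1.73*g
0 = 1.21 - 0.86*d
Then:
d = 1.41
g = 0.06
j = 0.14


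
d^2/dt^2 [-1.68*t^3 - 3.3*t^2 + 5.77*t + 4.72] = -10.08*t - 6.6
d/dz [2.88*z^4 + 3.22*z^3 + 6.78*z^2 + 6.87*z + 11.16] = 11.52*z^3 + 9.66*z^2 + 13.56*z + 6.87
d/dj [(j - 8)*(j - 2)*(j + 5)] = 3*j^2 - 10*j - 34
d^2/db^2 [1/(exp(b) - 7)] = (exp(b) + 7)*exp(b)/(exp(b) - 7)^3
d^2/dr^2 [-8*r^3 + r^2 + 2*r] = 2 - 48*r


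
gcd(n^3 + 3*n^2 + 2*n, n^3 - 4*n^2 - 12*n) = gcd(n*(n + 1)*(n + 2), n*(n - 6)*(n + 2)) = n^2 + 2*n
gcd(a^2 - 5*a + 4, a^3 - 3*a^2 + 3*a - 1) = a - 1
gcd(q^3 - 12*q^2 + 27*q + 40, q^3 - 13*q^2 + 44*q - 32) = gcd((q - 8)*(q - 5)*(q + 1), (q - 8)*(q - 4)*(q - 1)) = q - 8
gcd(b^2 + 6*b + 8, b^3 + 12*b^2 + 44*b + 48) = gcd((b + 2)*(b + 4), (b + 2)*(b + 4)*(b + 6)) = b^2 + 6*b + 8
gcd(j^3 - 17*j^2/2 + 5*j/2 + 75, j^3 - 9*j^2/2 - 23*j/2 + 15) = j^2 - 7*j/2 - 15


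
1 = 1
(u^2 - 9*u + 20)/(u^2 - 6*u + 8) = (u - 5)/(u - 2)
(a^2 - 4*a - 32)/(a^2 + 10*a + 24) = (a - 8)/(a + 6)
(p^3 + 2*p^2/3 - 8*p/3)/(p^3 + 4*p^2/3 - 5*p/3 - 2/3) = p*(3*p - 4)/(3*p^2 - 2*p - 1)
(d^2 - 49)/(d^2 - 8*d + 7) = (d + 7)/(d - 1)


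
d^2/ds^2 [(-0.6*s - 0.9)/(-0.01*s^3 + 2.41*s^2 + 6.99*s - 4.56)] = (0.00036*s^5 - 0.08568*s^4 + 6.70656*s^3 + 30.65796*s^2 + 130.28418*s + 145.97874)/(1.0e-6*s^9 - 0.000723*s^8 + 0.172146*s^7 - 12.985399*s^6 - 120.98943*s^5 - 275.716179*s^4 + 119.995533*s^3 + 518.06844*s^2 - 436.041792*s + 94.818816)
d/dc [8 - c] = -1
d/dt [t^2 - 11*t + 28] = 2*t - 11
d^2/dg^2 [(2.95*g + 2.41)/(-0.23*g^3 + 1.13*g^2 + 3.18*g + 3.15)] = (-0.93633*g^5 + 3.070362*g^4 - 1.827226*g^3 - 33.53523*g^2 + 0.566316*g + 27.515322)/(0.012167*g^9 - 0.179331*g^8 + 0.376395*g^7 + 3.01609*g^6 - 0.291959999999998*g^5 - 32.524281*g^4 - 93.226167*g^3 - 129.199455*g^2 - 94.66065*g - 31.255875)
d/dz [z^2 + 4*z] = 2*z + 4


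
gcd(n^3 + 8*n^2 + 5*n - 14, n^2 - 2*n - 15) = 1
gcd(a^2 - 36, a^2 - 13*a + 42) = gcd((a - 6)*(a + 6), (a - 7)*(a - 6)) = a - 6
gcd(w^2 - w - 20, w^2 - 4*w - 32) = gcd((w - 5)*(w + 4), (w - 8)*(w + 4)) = w + 4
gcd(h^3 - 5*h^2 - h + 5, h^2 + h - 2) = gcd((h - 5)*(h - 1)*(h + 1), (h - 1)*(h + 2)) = h - 1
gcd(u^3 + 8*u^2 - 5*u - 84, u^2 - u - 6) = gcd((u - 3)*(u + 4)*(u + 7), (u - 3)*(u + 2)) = u - 3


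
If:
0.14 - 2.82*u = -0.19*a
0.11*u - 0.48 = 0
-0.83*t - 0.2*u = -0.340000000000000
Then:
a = 64.03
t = -0.64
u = 4.36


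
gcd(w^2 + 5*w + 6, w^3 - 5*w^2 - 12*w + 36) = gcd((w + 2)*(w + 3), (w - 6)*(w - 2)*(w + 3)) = w + 3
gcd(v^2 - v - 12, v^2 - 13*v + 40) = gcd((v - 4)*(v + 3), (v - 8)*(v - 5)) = 1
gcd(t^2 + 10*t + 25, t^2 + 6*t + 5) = t + 5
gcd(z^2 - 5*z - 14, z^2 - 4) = z + 2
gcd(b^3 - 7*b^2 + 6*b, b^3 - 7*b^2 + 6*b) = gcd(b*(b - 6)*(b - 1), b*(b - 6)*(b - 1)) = b^3 - 7*b^2 + 6*b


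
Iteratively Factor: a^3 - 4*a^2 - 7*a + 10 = (a + 2)*(a^2 - 6*a + 5) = (a - 1)*(a + 2)*(a - 5)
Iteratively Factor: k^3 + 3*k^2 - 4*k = (k + 4)*(k^2 - k) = (k - 1)*(k + 4)*(k)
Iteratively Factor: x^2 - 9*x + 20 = (x - 5)*(x - 4)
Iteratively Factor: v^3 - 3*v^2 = (v)*(v^2 - 3*v) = v^2*(v - 3)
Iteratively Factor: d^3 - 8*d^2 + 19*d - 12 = (d - 1)*(d^2 - 7*d + 12) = (d - 3)*(d - 1)*(d - 4)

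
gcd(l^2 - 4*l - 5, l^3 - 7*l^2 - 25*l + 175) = l - 5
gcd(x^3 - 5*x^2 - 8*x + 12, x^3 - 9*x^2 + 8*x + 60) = x^2 - 4*x - 12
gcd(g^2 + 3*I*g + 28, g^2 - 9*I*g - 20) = g - 4*I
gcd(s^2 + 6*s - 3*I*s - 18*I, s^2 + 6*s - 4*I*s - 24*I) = s + 6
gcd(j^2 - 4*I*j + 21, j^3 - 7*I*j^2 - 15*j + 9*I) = 1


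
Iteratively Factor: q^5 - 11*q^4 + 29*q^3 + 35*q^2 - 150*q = (q - 3)*(q^4 - 8*q^3 + 5*q^2 + 50*q) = (q - 3)*(q + 2)*(q^3 - 10*q^2 + 25*q) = (q - 5)*(q - 3)*(q + 2)*(q^2 - 5*q) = q*(q - 5)*(q - 3)*(q + 2)*(q - 5)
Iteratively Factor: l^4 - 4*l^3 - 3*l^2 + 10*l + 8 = (l - 4)*(l^3 - 3*l - 2) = (l - 4)*(l + 1)*(l^2 - l - 2) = (l - 4)*(l + 1)^2*(l - 2)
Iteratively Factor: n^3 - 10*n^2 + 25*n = (n - 5)*(n^2 - 5*n) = (n - 5)^2*(n)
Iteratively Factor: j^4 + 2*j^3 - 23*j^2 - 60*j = (j - 5)*(j^3 + 7*j^2 + 12*j) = (j - 5)*(j + 3)*(j^2 + 4*j) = j*(j - 5)*(j + 3)*(j + 4)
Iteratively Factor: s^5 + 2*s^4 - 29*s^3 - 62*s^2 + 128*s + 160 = (s - 5)*(s^4 + 7*s^3 + 6*s^2 - 32*s - 32) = (s - 5)*(s - 2)*(s^3 + 9*s^2 + 24*s + 16) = (s - 5)*(s - 2)*(s + 4)*(s^2 + 5*s + 4) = (s - 5)*(s - 2)*(s + 4)^2*(s + 1)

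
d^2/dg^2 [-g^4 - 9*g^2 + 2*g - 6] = -12*g^2 - 18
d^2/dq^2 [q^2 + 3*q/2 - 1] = 2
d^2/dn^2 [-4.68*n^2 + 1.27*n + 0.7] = -9.36000000000000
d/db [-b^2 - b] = -2*b - 1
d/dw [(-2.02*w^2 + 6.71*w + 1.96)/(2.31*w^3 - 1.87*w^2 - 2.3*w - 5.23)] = (4.6662*w^4 - 31.0002*w^3 + 3.6109*w^2 + 28.4596*w - 30.5853)/(5.3361*w^6 - 8.6394*w^5 - 7.1291*w^4 - 15.5606*w^3 + 24.8502*w^2 + 24.058*w + 27.3529)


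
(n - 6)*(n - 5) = n^2 - 11*n + 30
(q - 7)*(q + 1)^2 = q^3 - 5*q^2 - 13*q - 7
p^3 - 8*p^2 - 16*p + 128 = (p - 8)*(p - 4)*(p + 4)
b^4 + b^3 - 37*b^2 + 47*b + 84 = (b - 4)*(b - 3)*(b + 1)*(b + 7)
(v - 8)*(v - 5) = v^2 - 13*v + 40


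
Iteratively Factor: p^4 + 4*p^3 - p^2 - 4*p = (p)*(p^3 + 4*p^2 - p - 4) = p*(p - 1)*(p^2 + 5*p + 4) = p*(p - 1)*(p + 4)*(p + 1)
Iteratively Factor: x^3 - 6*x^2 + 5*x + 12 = (x - 3)*(x^2 - 3*x - 4) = (x - 3)*(x + 1)*(x - 4)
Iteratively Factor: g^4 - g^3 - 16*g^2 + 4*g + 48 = (g - 4)*(g^3 + 3*g^2 - 4*g - 12) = (g - 4)*(g - 2)*(g^2 + 5*g + 6) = (g - 4)*(g - 2)*(g + 3)*(g + 2)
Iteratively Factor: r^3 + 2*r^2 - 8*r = (r + 4)*(r^2 - 2*r) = r*(r + 4)*(r - 2)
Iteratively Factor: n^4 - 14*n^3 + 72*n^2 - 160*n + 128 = (n - 4)*(n^3 - 10*n^2 + 32*n - 32) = (n - 4)*(n - 2)*(n^2 - 8*n + 16) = (n - 4)^2*(n - 2)*(n - 4)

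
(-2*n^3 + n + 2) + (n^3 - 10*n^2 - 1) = -n^3 - 10*n^2 + n + 1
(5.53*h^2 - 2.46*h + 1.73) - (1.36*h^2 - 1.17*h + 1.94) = 4.17*h^2 - 1.29*h - 0.21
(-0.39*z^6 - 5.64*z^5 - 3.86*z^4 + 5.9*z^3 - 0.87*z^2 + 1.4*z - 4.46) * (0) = 0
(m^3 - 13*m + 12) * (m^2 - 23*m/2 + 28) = m^5 - 23*m^4/2 + 15*m^3 + 323*m^2/2 - 502*m + 336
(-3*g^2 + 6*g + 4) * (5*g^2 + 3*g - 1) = -15*g^4 + 21*g^3 + 41*g^2 + 6*g - 4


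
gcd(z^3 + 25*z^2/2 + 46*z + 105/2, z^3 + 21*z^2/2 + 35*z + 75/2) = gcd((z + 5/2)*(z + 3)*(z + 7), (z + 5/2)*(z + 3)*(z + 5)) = z^2 + 11*z/2 + 15/2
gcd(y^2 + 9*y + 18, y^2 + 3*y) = y + 3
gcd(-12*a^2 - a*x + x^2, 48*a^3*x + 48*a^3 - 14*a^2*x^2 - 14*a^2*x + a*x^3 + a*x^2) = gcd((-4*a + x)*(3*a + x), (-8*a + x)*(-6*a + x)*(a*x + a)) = 1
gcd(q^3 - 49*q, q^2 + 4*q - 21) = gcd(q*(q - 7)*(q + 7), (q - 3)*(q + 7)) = q + 7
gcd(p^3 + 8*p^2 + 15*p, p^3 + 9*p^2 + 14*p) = p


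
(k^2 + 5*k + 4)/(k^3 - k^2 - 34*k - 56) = (k + 1)/(k^2 - 5*k - 14)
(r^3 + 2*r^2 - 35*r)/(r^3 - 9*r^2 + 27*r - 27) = r*(r^2 + 2*r - 35)/(r^3 - 9*r^2 + 27*r - 27)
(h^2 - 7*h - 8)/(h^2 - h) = (h^2 - 7*h - 8)/(h*(h - 1))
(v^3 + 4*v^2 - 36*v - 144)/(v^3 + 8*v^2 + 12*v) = (v^2 - 2*v - 24)/(v*(v + 2))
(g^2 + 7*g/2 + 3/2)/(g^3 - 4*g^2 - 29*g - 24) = (g + 1/2)/(g^2 - 7*g - 8)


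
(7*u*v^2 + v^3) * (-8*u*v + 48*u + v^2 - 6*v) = -56*u^2*v^3 + 336*u^2*v^2 - u*v^4 + 6*u*v^3 + v^5 - 6*v^4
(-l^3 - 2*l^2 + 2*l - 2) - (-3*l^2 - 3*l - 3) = -l^3 + l^2 + 5*l + 1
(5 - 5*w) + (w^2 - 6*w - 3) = w^2 - 11*w + 2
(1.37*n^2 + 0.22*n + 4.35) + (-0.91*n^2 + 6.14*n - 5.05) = 0.46*n^2 + 6.36*n - 0.7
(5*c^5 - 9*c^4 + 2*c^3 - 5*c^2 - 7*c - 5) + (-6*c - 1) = 5*c^5 - 9*c^4 + 2*c^3 - 5*c^2 - 13*c - 6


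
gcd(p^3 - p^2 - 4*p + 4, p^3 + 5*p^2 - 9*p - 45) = 1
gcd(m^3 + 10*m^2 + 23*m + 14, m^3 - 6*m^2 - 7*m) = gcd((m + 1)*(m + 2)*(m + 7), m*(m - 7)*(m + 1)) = m + 1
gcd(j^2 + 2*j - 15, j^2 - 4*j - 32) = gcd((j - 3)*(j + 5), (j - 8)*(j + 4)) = 1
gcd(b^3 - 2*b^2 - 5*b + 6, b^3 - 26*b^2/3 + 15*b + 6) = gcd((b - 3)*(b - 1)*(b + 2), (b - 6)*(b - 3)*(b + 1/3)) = b - 3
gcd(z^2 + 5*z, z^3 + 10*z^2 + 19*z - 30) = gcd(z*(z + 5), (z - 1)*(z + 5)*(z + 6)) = z + 5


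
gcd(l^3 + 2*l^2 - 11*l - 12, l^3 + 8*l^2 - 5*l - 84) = l^2 + l - 12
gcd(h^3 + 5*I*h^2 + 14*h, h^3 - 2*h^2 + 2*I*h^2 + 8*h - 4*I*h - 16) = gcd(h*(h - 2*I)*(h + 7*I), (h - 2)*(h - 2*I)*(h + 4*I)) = h - 2*I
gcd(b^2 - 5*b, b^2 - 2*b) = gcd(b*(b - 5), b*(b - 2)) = b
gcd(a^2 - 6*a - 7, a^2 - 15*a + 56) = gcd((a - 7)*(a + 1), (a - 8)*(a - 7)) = a - 7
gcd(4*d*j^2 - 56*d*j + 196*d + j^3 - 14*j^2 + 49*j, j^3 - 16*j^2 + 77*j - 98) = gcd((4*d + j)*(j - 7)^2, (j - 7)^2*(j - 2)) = j^2 - 14*j + 49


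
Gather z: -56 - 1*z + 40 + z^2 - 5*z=z^2 - 6*z - 16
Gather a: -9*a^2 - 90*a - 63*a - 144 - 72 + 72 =-9*a^2 - 153*a - 144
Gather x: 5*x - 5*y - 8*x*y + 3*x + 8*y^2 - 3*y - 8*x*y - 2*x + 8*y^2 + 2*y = x*(6 - 16*y) + 16*y^2 - 6*y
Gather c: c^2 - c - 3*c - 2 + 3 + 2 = c^2 - 4*c + 3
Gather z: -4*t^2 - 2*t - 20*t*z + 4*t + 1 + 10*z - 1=-4*t^2 + 2*t + z*(10 - 20*t)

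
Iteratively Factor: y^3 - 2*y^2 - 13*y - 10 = (y + 1)*(y^2 - 3*y - 10) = (y + 1)*(y + 2)*(y - 5)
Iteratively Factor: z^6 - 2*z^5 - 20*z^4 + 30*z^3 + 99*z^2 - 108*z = (z - 3)*(z^5 + z^4 - 17*z^3 - 21*z^2 + 36*z) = (z - 3)*(z - 1)*(z^4 + 2*z^3 - 15*z^2 - 36*z) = (z - 4)*(z - 3)*(z - 1)*(z^3 + 6*z^2 + 9*z) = (z - 4)*(z - 3)*(z - 1)*(z + 3)*(z^2 + 3*z) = (z - 4)*(z - 3)*(z - 1)*(z + 3)^2*(z)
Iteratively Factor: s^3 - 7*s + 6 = (s + 3)*(s^2 - 3*s + 2) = (s - 1)*(s + 3)*(s - 2)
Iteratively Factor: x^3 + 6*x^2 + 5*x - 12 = (x + 3)*(x^2 + 3*x - 4) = (x + 3)*(x + 4)*(x - 1)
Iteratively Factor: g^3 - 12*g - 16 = (g - 4)*(g^2 + 4*g + 4) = (g - 4)*(g + 2)*(g + 2)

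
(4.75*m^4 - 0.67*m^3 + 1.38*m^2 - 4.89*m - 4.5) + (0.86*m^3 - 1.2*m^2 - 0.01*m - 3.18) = 4.75*m^4 + 0.19*m^3 + 0.18*m^2 - 4.9*m - 7.68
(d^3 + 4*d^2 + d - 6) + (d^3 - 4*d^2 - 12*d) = 2*d^3 - 11*d - 6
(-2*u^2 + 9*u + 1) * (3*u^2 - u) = -6*u^4 + 29*u^3 - 6*u^2 - u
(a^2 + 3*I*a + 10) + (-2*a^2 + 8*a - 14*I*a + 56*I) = -a^2 + 8*a - 11*I*a + 10 + 56*I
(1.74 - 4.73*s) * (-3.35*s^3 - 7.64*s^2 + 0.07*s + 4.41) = 15.8455*s^4 + 30.3082*s^3 - 13.6247*s^2 - 20.7375*s + 7.6734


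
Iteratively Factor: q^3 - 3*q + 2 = (q + 2)*(q^2 - 2*q + 1) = (q - 1)*(q + 2)*(q - 1)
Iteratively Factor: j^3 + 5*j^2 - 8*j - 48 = (j + 4)*(j^2 + j - 12) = (j + 4)^2*(j - 3)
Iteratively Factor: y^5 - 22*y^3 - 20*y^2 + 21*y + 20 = (y - 5)*(y^4 + 5*y^3 + 3*y^2 - 5*y - 4) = (y - 5)*(y + 4)*(y^3 + y^2 - y - 1) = (y - 5)*(y + 1)*(y + 4)*(y^2 - 1) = (y - 5)*(y + 1)^2*(y + 4)*(y - 1)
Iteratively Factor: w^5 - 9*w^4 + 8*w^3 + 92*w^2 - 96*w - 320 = (w - 4)*(w^4 - 5*w^3 - 12*w^2 + 44*w + 80) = (w - 4)^2*(w^3 - w^2 - 16*w - 20) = (w - 5)*(w - 4)^2*(w^2 + 4*w + 4) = (w - 5)*(w - 4)^2*(w + 2)*(w + 2)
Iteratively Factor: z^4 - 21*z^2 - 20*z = (z + 1)*(z^3 - z^2 - 20*z) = (z + 1)*(z + 4)*(z^2 - 5*z) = (z - 5)*(z + 1)*(z + 4)*(z)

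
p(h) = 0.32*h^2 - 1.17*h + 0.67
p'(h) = 0.64*h - 1.17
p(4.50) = 1.88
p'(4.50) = 1.71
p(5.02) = 2.86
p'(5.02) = 2.04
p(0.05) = 0.61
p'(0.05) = -1.14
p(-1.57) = 3.30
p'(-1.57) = -2.17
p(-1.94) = 4.14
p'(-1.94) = -2.41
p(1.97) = -0.39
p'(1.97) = 0.09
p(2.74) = -0.13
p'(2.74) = 0.58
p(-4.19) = 11.19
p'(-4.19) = -3.85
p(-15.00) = 90.22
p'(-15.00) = -10.77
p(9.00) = 16.06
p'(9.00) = 4.59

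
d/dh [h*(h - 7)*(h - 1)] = 3*h^2 - 16*h + 7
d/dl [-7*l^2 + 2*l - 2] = 2 - 14*l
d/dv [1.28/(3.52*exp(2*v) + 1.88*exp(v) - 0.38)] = (-9.0112*exp(v) - 2.4064)*exp(v)/(3.52*exp(2*v) + 1.88*exp(v) - 0.38)^2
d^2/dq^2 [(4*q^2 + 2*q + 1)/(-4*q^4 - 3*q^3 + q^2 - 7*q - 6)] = 2*(-192*q^8 - 336*q^7 - 404*q^6 + 462*q^5 + 1572*q^4 + 964*q^3 + 222*q^2 + 39*q - 115)/(64*q^12 + 144*q^11 + 60*q^10 + 291*q^9 + 777*q^8 + 462*q^7 + 479*q^6 + 1362*q^5 + 1059*q^4 + 415*q^3 + 774*q^2 + 756*q + 216)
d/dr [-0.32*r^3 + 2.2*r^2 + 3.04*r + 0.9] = -0.96*r^2 + 4.4*r + 3.04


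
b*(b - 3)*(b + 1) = b^3 - 2*b^2 - 3*b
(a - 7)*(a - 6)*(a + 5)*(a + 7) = a^4 - a^3 - 79*a^2 + 49*a + 1470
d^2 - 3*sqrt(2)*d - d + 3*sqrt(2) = (d - 1)*(d - 3*sqrt(2))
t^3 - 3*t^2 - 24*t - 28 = (t - 7)*(t + 2)^2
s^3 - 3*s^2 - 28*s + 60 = (s - 6)*(s - 2)*(s + 5)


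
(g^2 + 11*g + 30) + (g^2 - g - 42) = 2*g^2 + 10*g - 12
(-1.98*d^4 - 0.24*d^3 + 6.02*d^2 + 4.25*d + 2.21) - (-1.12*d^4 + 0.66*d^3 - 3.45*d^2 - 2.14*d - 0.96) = -0.86*d^4 - 0.9*d^3 + 9.47*d^2 + 6.39*d + 3.17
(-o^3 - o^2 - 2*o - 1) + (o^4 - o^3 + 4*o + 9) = o^4 - 2*o^3 - o^2 + 2*o + 8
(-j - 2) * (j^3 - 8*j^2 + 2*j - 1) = -j^4 + 6*j^3 + 14*j^2 - 3*j + 2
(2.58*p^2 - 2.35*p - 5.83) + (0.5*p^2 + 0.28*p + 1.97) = 3.08*p^2 - 2.07*p - 3.86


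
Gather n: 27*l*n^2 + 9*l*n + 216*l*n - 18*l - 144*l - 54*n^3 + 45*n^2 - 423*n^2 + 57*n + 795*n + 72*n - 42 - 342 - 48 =-162*l - 54*n^3 + n^2*(27*l - 378) + n*(225*l + 924) - 432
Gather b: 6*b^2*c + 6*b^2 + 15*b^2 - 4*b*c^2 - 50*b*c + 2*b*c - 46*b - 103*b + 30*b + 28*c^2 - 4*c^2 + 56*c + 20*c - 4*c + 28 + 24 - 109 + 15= b^2*(6*c + 21) + b*(-4*c^2 - 48*c - 119) + 24*c^2 + 72*c - 42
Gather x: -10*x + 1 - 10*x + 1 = 2 - 20*x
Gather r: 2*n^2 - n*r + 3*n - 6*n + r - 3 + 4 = 2*n^2 - 3*n + r*(1 - n) + 1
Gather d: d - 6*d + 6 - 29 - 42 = -5*d - 65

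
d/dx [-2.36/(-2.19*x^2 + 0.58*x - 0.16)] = (1.3688 - 10.3368*x)/(2.19*x^2 - 0.58*x + 0.16)^2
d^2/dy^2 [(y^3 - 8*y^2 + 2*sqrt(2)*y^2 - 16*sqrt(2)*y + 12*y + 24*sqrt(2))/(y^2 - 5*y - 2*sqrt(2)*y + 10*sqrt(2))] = 2*(-12*sqrt(2)*y^3 + 13*y^3 - 240*y^2 + 162*sqrt(2)*y^2 - 720*sqrt(2)*y + 1272*y - 2240 + 1152*sqrt(2))/(y^6 - 15*y^5 - 6*sqrt(2)*y^5 + 99*y^4 + 90*sqrt(2)*y^4 - 466*sqrt(2)*y^3 - 485*y^3 + 990*sqrt(2)*y^2 + 1800*y^2 - 3000*y - 1200*sqrt(2)*y + 2000*sqrt(2))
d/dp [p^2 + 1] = 2*p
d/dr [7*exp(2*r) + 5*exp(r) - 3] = (14*exp(r) + 5)*exp(r)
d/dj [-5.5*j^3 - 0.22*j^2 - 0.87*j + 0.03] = -16.5*j^2 - 0.44*j - 0.87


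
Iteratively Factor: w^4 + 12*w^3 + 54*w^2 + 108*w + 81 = (w + 3)*(w^3 + 9*w^2 + 27*w + 27) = (w + 3)^2*(w^2 + 6*w + 9) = (w + 3)^3*(w + 3)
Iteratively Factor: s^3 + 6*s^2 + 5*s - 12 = (s + 3)*(s^2 + 3*s - 4) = (s - 1)*(s + 3)*(s + 4)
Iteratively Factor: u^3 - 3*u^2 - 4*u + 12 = (u - 2)*(u^2 - u - 6) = (u - 3)*(u - 2)*(u + 2)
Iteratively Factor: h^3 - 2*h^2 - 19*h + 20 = (h - 5)*(h^2 + 3*h - 4) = (h - 5)*(h + 4)*(h - 1)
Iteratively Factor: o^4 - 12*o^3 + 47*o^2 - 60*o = (o - 4)*(o^3 - 8*o^2 + 15*o) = (o - 4)*(o - 3)*(o^2 - 5*o) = o*(o - 4)*(o - 3)*(o - 5)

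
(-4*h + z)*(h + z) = -4*h^2 - 3*h*z + z^2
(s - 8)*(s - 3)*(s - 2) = s^3 - 13*s^2 + 46*s - 48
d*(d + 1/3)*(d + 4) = d^3 + 13*d^2/3 + 4*d/3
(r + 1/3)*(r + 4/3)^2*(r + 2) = r^4 + 5*r^3 + 26*r^2/3 + 160*r/27 + 32/27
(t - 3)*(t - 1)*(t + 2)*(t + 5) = t^4 + 3*t^3 - 15*t^2 - 19*t + 30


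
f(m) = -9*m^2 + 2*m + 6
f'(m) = 2 - 18*m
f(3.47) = -95.43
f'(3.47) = -60.46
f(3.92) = -124.46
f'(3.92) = -68.56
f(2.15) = -31.30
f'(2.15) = -36.70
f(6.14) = -321.02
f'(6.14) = -108.52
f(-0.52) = 2.53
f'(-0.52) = 11.36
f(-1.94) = -31.75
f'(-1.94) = 36.92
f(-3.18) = -91.37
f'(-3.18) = 59.24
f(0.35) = 5.60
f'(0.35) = -4.30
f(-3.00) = -81.00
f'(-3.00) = 56.00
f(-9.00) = -741.00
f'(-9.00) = 164.00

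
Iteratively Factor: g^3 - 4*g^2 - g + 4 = (g - 1)*(g^2 - 3*g - 4) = (g - 1)*(g + 1)*(g - 4)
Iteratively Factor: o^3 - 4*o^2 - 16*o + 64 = (o - 4)*(o^2 - 16) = (o - 4)^2*(o + 4)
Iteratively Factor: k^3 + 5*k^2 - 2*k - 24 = (k + 3)*(k^2 + 2*k - 8) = (k + 3)*(k + 4)*(k - 2)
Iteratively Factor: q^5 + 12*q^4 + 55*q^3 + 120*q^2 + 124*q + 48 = (q + 2)*(q^4 + 10*q^3 + 35*q^2 + 50*q + 24) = (q + 2)^2*(q^3 + 8*q^2 + 19*q + 12) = (q + 2)^2*(q + 4)*(q^2 + 4*q + 3) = (q + 2)^2*(q + 3)*(q + 4)*(q + 1)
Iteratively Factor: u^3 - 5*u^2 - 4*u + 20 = (u + 2)*(u^2 - 7*u + 10) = (u - 2)*(u + 2)*(u - 5)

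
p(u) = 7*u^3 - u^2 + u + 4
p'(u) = 21*u^2 - 2*u + 1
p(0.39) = 4.65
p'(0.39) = 3.41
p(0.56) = 5.48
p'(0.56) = 6.47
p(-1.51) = -23.89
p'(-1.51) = 51.90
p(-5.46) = -1170.67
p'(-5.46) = 637.96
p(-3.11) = -219.34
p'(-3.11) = 210.33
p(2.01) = 58.81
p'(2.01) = 81.82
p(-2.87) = -172.59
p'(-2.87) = 179.71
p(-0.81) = -1.19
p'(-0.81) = 16.40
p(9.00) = 5035.00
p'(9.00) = 1684.00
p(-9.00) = -5189.00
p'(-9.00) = 1720.00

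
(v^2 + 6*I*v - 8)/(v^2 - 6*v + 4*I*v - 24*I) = (v + 2*I)/(v - 6)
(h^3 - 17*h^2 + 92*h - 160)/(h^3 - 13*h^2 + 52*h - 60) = (h^2 - 12*h + 32)/(h^2 - 8*h + 12)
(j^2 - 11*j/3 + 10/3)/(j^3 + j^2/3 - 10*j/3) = (j - 2)/(j*(j + 2))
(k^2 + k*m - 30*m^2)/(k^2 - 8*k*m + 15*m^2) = (k + 6*m)/(k - 3*m)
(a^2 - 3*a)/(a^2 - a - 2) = a*(3 - a)/(-a^2 + a + 2)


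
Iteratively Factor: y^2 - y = (y - 1)*(y)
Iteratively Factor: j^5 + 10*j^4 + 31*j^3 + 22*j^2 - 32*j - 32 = (j - 1)*(j^4 + 11*j^3 + 42*j^2 + 64*j + 32) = (j - 1)*(j + 1)*(j^3 + 10*j^2 + 32*j + 32) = (j - 1)*(j + 1)*(j + 4)*(j^2 + 6*j + 8) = (j - 1)*(j + 1)*(j + 2)*(j + 4)*(j + 4)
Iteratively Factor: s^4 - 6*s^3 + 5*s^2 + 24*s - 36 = (s - 2)*(s^3 - 4*s^2 - 3*s + 18) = (s - 2)*(s + 2)*(s^2 - 6*s + 9) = (s - 3)*(s - 2)*(s + 2)*(s - 3)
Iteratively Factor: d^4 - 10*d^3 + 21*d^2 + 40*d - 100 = (d + 2)*(d^3 - 12*d^2 + 45*d - 50) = (d - 2)*(d + 2)*(d^2 - 10*d + 25) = (d - 5)*(d - 2)*(d + 2)*(d - 5)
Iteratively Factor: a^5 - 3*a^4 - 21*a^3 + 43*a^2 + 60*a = (a - 3)*(a^4 - 21*a^2 - 20*a) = a*(a - 3)*(a^3 - 21*a - 20) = a*(a - 3)*(a + 1)*(a^2 - a - 20) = a*(a - 5)*(a - 3)*(a + 1)*(a + 4)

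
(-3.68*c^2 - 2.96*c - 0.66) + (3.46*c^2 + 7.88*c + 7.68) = -0.22*c^2 + 4.92*c + 7.02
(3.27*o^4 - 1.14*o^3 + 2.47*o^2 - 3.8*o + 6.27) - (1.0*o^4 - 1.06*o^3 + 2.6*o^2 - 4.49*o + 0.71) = 2.27*o^4 - 0.0799999999999998*o^3 - 0.13*o^2 + 0.69*o + 5.56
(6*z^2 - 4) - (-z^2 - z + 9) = 7*z^2 + z - 13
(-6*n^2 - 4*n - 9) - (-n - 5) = -6*n^2 - 3*n - 4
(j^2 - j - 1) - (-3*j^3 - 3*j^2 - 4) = 3*j^3 + 4*j^2 - j + 3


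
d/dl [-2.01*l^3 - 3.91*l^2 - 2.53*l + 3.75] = -6.03*l^2 - 7.82*l - 2.53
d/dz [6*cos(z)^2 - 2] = -6*sin(2*z)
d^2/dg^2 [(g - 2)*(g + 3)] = 2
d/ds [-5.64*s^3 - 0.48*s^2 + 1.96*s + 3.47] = -16.92*s^2 - 0.96*s + 1.96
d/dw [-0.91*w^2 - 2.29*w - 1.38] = -1.82*w - 2.29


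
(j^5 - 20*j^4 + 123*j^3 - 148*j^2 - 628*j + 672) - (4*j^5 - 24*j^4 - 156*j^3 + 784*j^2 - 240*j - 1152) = -3*j^5 + 4*j^4 + 279*j^3 - 932*j^2 - 388*j + 1824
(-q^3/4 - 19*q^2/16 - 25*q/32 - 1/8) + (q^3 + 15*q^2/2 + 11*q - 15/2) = 3*q^3/4 + 101*q^2/16 + 327*q/32 - 61/8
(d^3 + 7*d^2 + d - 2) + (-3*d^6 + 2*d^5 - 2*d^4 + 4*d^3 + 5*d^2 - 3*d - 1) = -3*d^6 + 2*d^5 - 2*d^4 + 5*d^3 + 12*d^2 - 2*d - 3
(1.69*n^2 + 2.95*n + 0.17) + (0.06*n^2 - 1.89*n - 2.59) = 1.75*n^2 + 1.06*n - 2.42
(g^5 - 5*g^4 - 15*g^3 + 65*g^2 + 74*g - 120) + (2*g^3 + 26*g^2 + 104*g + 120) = g^5 - 5*g^4 - 13*g^3 + 91*g^2 + 178*g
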